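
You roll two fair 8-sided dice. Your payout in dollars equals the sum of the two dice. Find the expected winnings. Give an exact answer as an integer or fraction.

Distribution of the sum of the two dice: 2 w.p. 1/64, 3 w.p. 1/32, 4 w.p. 3/64, 5 w.p. 1/16, 6 w.p. 5/64, 7 w.p. 3/32, …
E[payout] = (1/64)·2 + (1/32)·3 + (3/64)·4 + (1/16)·5 + (5/64)·6 + (3/32)·7 + (7/64)·8 + (1/8)·9 + (7/64)·10 + (3/32)·11 + (5/64)·12 + (1/16)·13 + (3/64)·14 + (1/32)·15 + (1/64)·16 = 9

$9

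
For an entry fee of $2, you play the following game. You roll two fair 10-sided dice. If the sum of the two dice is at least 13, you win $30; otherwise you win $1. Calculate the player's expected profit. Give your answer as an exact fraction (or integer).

E[payout] = (16/25)·1 + (9/25)·30 = 286/25
Expected profit = 286/25 − 2 = 236/25

236/25 dollars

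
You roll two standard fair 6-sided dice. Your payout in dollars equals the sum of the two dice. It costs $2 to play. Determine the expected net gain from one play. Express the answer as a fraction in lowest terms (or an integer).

$5

Distribution of the sum of the two dice: 2 w.p. 1/36, 3 w.p. 1/18, 4 w.p. 1/12, 5 w.p. 1/9, 6 w.p. 5/36, 7 w.p. 1/6, …
E[payout] = (1/36)·2 + (1/18)·3 + (1/12)·4 + (1/9)·5 + (5/36)·6 + (1/6)·7 + (5/36)·8 + (1/9)·9 + (1/12)·10 + (1/18)·11 + (1/36)·12 = 7
Expected profit = 7 − 2 = 5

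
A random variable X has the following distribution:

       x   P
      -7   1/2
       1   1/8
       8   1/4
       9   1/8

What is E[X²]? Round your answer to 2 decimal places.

E[X²] = (1/2)·49 + (1/8)·1 + (1/4)·64 + (1/8)·81
     = 203/4 ≈ 50.75

50.75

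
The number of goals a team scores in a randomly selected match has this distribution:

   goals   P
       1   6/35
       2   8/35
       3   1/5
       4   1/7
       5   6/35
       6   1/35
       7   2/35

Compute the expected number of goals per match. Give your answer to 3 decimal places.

E[X] = (6/35)·1 + (8/35)·2 + (1/5)·3 + (1/7)·4 + (6/35)·5 + (1/35)·6 + (2/35)·7
     = 113/35 ≈ 3.229

3.229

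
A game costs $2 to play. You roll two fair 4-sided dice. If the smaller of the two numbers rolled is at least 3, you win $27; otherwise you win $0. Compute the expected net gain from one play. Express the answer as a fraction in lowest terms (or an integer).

E[payout] = (3/4)·0 + (1/4)·27 = 27/4
Expected profit = 27/4 − 2 = 19/4

19/4 dollars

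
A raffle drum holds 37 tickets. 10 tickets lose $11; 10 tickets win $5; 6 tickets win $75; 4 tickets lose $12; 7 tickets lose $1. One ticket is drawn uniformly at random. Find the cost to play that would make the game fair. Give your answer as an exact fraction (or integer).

E[payout] = (10/37)·(-11) + (10/37)·5 + (6/37)·75 + (4/37)·(-12) + (7/37)·(-1) = 335/37
Fair fee = E[payout] = 335/37

335/37 dollars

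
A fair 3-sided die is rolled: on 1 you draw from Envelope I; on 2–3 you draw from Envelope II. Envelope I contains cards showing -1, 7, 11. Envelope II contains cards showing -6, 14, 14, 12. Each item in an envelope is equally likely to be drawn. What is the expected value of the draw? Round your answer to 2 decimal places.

E[X | Envelope I] = (-1 + 7 + 11)/3 = 17/3
E[X | Envelope II] = (-6 + 14 + 14 + 12)/4 = 17/2
E[X] = (1/3)·17/3 + (2/3)·17/2 = 68/9 ≈ 7.56

7.56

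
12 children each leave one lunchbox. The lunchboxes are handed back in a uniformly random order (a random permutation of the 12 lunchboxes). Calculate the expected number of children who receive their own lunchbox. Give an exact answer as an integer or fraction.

1

Let Xᵢ = 1 if person i gets their own lunchbox. For each i, P(Xᵢ=1) = 1/12.
By linearity of expectation, E[X₁+…+X_12] = 12·(1/12) = 1.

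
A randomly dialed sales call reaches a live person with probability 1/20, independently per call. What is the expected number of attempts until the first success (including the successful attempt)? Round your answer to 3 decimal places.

20.000

For a geometric distribution, E[trials] = 1/p = 1/(1/20) = 20.
≈ 20.000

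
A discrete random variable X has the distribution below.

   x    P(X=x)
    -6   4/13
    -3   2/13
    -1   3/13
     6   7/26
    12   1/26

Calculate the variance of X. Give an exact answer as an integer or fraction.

E[X] = (4/13)·(-6) + (2/13)·(-3) + (3/13)·(-1) + (7/26)·6 + (1/26)·12 = -6/13
E[X²] = (4/13)·36 + (2/13)·9 + (3/13)·1 + (7/26)·36 + (1/26)·144 = 363/13
Var(X) = 363/13 − (-6/13)² = 4683/169

4683/169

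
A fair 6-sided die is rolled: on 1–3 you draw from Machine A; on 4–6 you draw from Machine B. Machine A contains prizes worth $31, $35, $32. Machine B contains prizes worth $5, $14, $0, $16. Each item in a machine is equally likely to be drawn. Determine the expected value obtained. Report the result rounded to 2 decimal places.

$20.71

E[X | Machine A] = (31 + 35 + 32)/3 = 98/3
E[X | Machine B] = (5 + 14 + 0 + 16)/4 = 35/4
E[X] = (1/2)·98/3 + (1/2)·35/4 = 497/24 ≈ 20.71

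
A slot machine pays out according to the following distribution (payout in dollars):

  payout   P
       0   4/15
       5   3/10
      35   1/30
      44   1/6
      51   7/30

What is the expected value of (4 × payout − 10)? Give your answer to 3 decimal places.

77.600

E[4x-10] = (4/15)·(-10) + (3/10)·10 + (1/30)·130 + (1/6)·166 + (7/30)·194
     = 388/5 ≈ 77.600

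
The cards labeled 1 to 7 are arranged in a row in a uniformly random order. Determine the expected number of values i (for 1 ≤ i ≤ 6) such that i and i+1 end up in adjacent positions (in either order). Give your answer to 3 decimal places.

1.714

For each i ∈ {1,…,6}, let Xᵢ = 1 if i and i+1 are adjacent. P(Xᵢ=1) = 2·(7−1)!/7! = 2/7.
By linearity, E[ΣXᵢ] = (6)·(2/7) = 12/7.
≈ 1.714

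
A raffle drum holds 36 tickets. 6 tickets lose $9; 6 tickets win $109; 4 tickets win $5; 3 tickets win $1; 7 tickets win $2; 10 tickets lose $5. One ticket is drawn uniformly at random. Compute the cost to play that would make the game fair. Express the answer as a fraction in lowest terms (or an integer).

587/36 dollars

E[payout] = (6/36)·(-9) + (6/36)·109 + (4/36)·5 + (3/36)·1 + (7/36)·2 + (10/36)·(-5) = 587/36
Fair fee = E[payout] = 587/36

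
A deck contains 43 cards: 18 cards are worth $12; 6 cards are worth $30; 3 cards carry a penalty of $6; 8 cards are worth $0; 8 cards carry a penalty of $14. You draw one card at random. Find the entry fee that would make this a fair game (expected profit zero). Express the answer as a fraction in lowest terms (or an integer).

E[payout] = (18/43)·12 + (6/43)·30 + (3/43)·(-6) + (8/43)·0 + (8/43)·(-14) = 266/43
Fair fee = E[payout] = 266/43

266/43 dollars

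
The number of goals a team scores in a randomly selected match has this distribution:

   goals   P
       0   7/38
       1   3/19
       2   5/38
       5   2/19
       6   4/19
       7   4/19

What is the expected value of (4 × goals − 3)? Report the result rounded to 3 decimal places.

11.737

E[4x-3] = (7/38)·(-3) + (3/19)·1 + (5/38)·5 + (2/19)·17 + (4/19)·21 + (4/19)·25
     = 223/19 ≈ 11.737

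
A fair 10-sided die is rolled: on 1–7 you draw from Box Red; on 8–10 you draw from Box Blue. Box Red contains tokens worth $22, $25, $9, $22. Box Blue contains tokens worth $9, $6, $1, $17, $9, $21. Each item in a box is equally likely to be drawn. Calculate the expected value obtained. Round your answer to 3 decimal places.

$16.800

E[X | Box Red] = (22 + 25 + 9 + 22)/4 = 39/2
E[X | Box Blue] = (9 + 6 + 1 + 17 + 9 + 21)/6 = 21/2
E[X] = (7/10)·39/2 + (3/10)·21/2 = 84/5 ≈ 16.800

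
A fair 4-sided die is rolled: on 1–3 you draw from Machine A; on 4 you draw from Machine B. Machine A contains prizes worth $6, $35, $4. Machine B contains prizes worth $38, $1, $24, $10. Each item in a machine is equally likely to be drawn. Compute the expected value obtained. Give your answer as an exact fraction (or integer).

253/16 dollars

E[X | Machine A] = (6 + 35 + 4)/3 = 15
E[X | Machine B] = (38 + 1 + 24 + 10)/4 = 73/4
E[X] = (3/4)·15 + (1/4)·73/4 = 253/16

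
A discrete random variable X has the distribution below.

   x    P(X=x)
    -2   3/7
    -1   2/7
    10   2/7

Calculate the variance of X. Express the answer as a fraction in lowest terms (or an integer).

1354/49

E[X] = (3/7)·(-2) + (2/7)·(-1) + (2/7)·10 = 12/7
E[X²] = (3/7)·4 + (2/7)·1 + (2/7)·100 = 214/7
Var(X) = 214/7 − (12/7)² = 1354/49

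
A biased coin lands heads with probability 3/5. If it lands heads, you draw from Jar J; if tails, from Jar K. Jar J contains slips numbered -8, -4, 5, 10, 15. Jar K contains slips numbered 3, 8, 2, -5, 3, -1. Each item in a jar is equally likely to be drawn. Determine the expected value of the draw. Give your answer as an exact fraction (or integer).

212/75

E[X | Jar J] = (-8 − 4 + 5 + 10 + 15)/5 = 18/5
E[X | Jar K] = (3 + 8 + 2 − 5 + 3 − 1)/6 = 5/3
E[X] = (3/5)·18/5 + (2/5)·5/3 = 212/75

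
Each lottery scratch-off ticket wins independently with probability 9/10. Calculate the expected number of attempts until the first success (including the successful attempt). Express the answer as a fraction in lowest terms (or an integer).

10/9

For a geometric distribution, E[trials] = 1/p = 1/(9/10) = 10/9.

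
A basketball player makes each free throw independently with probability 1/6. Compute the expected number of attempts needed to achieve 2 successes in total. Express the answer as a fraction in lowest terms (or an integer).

By linearity (sum of 2 independent geometric waits), E[trials] = 2/p = 2/(1/6) = 12.

12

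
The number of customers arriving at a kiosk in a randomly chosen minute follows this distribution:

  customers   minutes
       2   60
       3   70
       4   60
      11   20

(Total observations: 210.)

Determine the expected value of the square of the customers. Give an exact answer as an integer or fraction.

425/21

Total = 210, so P(customers=2) = 60/210, etc.
E[X²] = (2/7)·4 + (1/3)·9 + (2/7)·16 + (2/21)·121
     = 425/21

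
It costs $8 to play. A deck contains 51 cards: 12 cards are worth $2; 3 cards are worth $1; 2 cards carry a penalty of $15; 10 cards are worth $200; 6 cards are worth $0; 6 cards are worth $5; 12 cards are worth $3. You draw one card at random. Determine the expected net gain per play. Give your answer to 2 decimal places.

$32.45

E[payout] = (12/51)·2 + (3/51)·1 + (2/51)·(-15) + (10/51)·200 + (6/51)·0 + (6/51)·5 + (12/51)·3 = 2063/51
Expected profit = 2063/51 − 8 = 1655/51 ≈ $32.45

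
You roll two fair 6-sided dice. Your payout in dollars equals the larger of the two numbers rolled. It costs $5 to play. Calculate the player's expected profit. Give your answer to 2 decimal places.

Distribution of the larger of the two numbers rolled: 1 w.p. 1/36, 2 w.p. 1/12, 3 w.p. 5/36, 4 w.p. 7/36, 5 w.p. 1/4, 6 w.p. 11/36
E[payout] = (1/36)·1 + (1/12)·2 + (5/36)·3 + (7/36)·4 + (1/4)·5 + (11/36)·6 = 161/36
Expected profit = 161/36 − 5 = -19/36 ≈ -$0.53

-$0.53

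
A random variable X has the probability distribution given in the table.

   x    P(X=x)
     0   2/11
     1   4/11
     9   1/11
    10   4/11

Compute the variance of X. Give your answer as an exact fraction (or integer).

E[X] = (2/11)·0 + (4/11)·1 + (1/11)·9 + (4/11)·10 = 53/11
E[X²] = (2/11)·0 + (4/11)·1 + (1/11)·81 + (4/11)·100 = 485/11
Var(X) = 485/11 − (53/11)² = 2526/121

2526/121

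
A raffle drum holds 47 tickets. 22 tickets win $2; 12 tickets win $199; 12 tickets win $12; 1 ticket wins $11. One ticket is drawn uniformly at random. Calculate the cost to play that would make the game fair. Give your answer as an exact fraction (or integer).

E[payout] = (22/47)·2 + (12/47)·199 + (12/47)·12 + (1/47)·11 = 2587/47
Fair fee = E[payout] = 2587/47

2587/47 dollars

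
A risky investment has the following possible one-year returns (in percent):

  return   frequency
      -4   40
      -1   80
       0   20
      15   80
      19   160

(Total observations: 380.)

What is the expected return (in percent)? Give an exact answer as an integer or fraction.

200/19

Total = 380, so P(return=-4) = 40/380, etc.
E[X] = (2/19)·(-4) + (4/19)·(-1) + (1/19)·0 + (4/19)·15 + (8/19)·19
     = 200/19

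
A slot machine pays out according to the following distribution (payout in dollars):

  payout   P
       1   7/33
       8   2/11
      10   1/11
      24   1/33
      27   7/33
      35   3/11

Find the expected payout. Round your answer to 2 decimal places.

E[X] = (7/33)·1 + (2/11)·8 + (1/11)·10 + (1/33)·24 + (7/33)·27 + (3/11)·35
     = 613/33 ≈ 18.58

$18.58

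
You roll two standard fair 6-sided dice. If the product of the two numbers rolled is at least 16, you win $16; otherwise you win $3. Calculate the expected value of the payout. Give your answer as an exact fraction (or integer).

E[payout] = (25/36)·3 + (11/36)·16 = 251/36

251/36 dollars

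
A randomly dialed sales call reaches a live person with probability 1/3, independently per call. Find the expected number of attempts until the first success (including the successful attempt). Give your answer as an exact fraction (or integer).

3

For a geometric distribution, E[trials] = 1/p = 1/(1/3) = 3.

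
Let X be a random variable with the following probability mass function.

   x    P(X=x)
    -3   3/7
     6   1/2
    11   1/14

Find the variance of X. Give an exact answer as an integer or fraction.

E[X] = (3/7)·(-3) + (1/2)·6 + (1/14)·11 = 5/2
E[X²] = (3/7)·9 + (1/2)·36 + (1/14)·121 = 61/2
Var(X) = 61/2 − (5/2)² = 97/4

97/4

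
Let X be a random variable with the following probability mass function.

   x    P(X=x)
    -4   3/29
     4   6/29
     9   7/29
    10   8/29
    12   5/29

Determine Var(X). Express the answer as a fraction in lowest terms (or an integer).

18474/841

E[X] = (3/29)·(-4) + (6/29)·4 + (7/29)·9 + (8/29)·10 + (5/29)·12 = 215/29
E[X²] = (3/29)·16 + (6/29)·16 + (7/29)·81 + (8/29)·100 + (5/29)·144 = 2231/29
Var(X) = 2231/29 − (215/29)² = 18474/841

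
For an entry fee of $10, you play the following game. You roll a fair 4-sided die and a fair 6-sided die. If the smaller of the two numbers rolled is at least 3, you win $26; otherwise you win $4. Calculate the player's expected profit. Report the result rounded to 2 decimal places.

E[payout] = (2/3)·4 + (1/3)·26 = 34/3
Expected profit = 34/3 − 10 = 4/3 ≈ $1.33

$1.33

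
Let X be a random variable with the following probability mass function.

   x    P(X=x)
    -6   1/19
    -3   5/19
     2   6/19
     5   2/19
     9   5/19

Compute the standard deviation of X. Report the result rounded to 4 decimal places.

4.8592

E[X] = 46/19, E[X²] = 560/19
Var(X) = E[X²] − (E[X])² = 560/19 − 2116/361 = 8524/361
SD(X) = √(8524/361) ≈ 4.8592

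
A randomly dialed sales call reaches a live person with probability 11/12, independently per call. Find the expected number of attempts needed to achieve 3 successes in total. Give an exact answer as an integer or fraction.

By linearity (sum of 3 independent geometric waits), E[trials] = 3/p = 3/(11/12) = 36/11.

36/11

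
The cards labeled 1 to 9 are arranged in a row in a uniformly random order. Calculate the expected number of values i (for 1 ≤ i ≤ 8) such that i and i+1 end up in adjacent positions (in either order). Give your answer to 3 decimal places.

For each i ∈ {1,…,8}, let Xᵢ = 1 if i and i+1 are adjacent. P(Xᵢ=1) = 2·(9−1)!/9! = 2/9.
By linearity, E[ΣXᵢ] = (8)·(2/9) = 16/9.
≈ 1.778

1.778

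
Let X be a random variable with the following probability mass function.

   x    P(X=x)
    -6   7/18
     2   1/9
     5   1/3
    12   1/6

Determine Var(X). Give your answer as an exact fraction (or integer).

E[X] = (7/18)·(-6) + (1/9)·2 + (1/3)·5 + (1/6)·12 = 14/9
E[X²] = (7/18)·36 + (1/9)·4 + (1/3)·25 + (1/6)·144 = 421/9
Var(X) = 421/9 − (14/9)² = 3593/81

3593/81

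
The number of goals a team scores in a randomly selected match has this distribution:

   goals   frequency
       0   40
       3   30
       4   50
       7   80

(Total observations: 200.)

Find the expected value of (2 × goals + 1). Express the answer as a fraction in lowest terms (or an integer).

Total = 200, so P(goals=0) = 40/200, etc.
E[2x+1] = (1/5)·1 + (3/20)·7 + (1/4)·9 + (2/5)·15
     = 19/2

19/2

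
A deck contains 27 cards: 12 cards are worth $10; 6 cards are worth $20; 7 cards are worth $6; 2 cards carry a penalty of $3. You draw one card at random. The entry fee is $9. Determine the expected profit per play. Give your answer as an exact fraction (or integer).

11/9 dollars

E[payout] = (12/27)·10 + (6/27)·20 + (7/27)·6 + (2/27)·(-3) = 92/9
Expected profit = 92/9 − 9 = 11/9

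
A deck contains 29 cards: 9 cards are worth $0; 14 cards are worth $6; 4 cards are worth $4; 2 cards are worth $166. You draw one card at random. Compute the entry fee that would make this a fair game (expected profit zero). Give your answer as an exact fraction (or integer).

432/29 dollars

E[payout] = (9/29)·0 + (14/29)·6 + (4/29)·4 + (2/29)·166 = 432/29
Fair fee = E[payout] = 432/29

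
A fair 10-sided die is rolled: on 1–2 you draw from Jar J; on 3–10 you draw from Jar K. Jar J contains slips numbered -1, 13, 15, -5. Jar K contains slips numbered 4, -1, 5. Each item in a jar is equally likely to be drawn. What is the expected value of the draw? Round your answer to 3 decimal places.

3.233

E[X | Jar J] = (-1 + 13 + 15 − 5)/4 = 11/2
E[X | Jar K] = (4 − 1 + 5)/3 = 8/3
E[X] = (1/5)·11/2 + (4/5)·8/3 = 97/30 ≈ 3.233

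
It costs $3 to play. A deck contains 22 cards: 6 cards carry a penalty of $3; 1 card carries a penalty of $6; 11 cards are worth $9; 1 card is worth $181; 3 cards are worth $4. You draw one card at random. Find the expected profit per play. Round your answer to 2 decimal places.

E[payout] = (6/22)·(-3) + (1/22)·(-6) + (11/22)·9 + (1/22)·181 + (3/22)·4 = 134/11
Expected profit = 134/11 − 3 = 101/11 ≈ $9.18

$9.18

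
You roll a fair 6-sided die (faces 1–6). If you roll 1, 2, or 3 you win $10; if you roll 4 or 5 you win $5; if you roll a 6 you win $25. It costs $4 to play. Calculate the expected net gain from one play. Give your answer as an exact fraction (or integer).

41/6 dollars

E[payout] = (1/3)·5 + (1/2)·10 + (1/6)·25 = 65/6
Expected profit = 65/6 − 4 = 41/6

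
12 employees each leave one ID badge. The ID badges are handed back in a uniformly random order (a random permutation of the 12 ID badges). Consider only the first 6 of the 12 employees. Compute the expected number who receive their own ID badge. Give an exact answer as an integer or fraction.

1/2

Let Xᵢ = 1 if person i gets their own ID badge. For each i, P(Xᵢ=1) = 1/12.
By linearity of expectation, E[X₁+…+X_6] = 6·(1/12) = 1/2.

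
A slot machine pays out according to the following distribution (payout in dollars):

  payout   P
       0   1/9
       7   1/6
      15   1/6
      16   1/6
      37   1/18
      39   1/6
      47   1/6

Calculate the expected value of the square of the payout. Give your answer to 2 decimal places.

786.06

E[X²] = (1/9)·0 + (1/6)·49 + (1/6)·225 + (1/6)·256 + (1/18)·1369 + (1/6)·1521 + (1/6)·2209
     = 14149/18 ≈ 786.06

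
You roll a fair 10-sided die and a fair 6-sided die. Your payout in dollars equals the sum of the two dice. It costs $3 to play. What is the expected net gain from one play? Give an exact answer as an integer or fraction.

Distribution of the sum of the two dice: 2 w.p. 1/60, 3 w.p. 1/30, 4 w.p. 1/20, 5 w.p. 1/15, 6 w.p. 1/12, 7 w.p. 1/10, …
E[payout] = (1/60)·2 + (1/30)·3 + (1/20)·4 + (1/15)·5 + (1/12)·6 + (1/10)·7 + (1/10)·8 + (1/10)·9 + (1/10)·10 + (1/10)·11 + (1/12)·12 + (1/15)·13 + (1/20)·14 + (1/30)·15 + (1/60)·16 = 9
Expected profit = 9 − 3 = 6

$6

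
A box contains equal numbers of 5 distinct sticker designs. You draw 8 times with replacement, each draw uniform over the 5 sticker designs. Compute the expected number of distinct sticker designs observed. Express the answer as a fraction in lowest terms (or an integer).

Let Xⱼ=1 if type j appears at least once. P(Xⱼ=1) = 1 − ((5−1)/5)^8 = 325089/390625.
E[#distinct] = 5·325089/390625 = 325089/78125.

325089/78125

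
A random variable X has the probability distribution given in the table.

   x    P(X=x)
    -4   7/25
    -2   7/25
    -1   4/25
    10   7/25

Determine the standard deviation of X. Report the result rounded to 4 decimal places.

5.7305

E[X] = 24/25, E[X²] = 844/25
Var(X) = E[X²] − (E[X])² = 844/25 − 576/625 = 20524/625
SD(X) = √(20524/625) ≈ 5.7305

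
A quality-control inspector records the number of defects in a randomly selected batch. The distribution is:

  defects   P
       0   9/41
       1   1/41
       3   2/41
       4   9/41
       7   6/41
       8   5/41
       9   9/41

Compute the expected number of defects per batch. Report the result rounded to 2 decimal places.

E[X] = (9/41)·0 + (1/41)·1 + (2/41)·3 + (9/41)·4 + (6/41)·7 + (5/41)·8 + (9/41)·9
     = 206/41 ≈ 5.02

5.02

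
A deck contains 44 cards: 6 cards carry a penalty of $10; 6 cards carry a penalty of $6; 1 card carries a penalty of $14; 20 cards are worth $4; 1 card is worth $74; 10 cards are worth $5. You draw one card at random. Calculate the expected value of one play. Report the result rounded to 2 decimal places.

E[payout] = (6/44)·(-10) + (6/44)·(-6) + (1/44)·(-14) + (20/44)·4 + (1/44)·74 + (10/44)·5 = 47/22
≈ $2.14

$2.14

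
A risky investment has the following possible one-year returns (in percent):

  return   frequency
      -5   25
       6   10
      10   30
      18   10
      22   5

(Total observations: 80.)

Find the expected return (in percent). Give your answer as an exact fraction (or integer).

105/16

Total = 80, so P(return=-5) = 25/80, etc.
E[X] = (5/16)·(-5) + (1/8)·6 + (3/8)·10 + (1/8)·18 + (1/16)·22
     = 105/16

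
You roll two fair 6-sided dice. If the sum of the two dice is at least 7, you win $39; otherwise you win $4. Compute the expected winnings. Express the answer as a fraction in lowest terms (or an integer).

E[payout] = (5/12)·4 + (7/12)·39 = 293/12

293/12 dollars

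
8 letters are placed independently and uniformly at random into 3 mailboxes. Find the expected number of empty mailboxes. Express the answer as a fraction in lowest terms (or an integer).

Let Xⱼ=1 if mailbox j is empty. P(Xⱼ=1) = ((3-1)/3)^8 = 256/6561.
By linearity, E[#empty] = 3·256/6561 = 256/2187.

256/2187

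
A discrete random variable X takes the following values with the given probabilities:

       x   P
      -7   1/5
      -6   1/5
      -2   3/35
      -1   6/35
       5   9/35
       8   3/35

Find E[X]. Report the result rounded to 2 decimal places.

E[X] = (1/5)·(-7) + (1/5)·(-6) + (3/35)·(-2) + (6/35)·(-1) + (9/35)·5 + (3/35)·8
     = -34/35 ≈ -0.97

-0.97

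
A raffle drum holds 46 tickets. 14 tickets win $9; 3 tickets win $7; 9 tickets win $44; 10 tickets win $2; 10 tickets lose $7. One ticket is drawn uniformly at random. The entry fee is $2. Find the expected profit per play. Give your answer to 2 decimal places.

E[payout] = (14/46)·9 + (3/46)·7 + (9/46)·44 + (10/46)·2 + (10/46)·(-7) = 493/46
Expected profit = 493/46 − 2 = 401/46 ≈ $8.72

$8.72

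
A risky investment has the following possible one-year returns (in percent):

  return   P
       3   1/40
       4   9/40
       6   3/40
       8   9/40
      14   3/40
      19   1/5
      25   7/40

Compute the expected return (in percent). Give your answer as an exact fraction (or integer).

E[X] = (1/40)·3 + (9/40)·4 + (3/40)·6 + (9/40)·8 + (3/40)·14 + (1/5)·19 + (7/40)·25
     = 249/20

249/20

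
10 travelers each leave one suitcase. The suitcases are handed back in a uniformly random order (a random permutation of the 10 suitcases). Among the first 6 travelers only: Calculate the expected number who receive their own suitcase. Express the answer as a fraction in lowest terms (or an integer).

Let Xᵢ = 1 if person i gets their own suitcase. For each i, P(Xᵢ=1) = 1/10.
By linearity of expectation, E[X₁+…+X_6] = 6·(1/10) = 3/5.

3/5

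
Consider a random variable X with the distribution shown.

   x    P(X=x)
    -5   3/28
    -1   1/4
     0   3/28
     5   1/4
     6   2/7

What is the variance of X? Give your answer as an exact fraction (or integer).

11539/784

E[X] = (3/28)·(-5) + (1/4)·(-1) + (3/28)·0 + (1/4)·5 + (2/7)·6 = 61/28
E[X²] = (3/28)·25 + (1/4)·1 + (3/28)·0 + (1/4)·25 + (2/7)·36 = 545/28
Var(X) = 545/28 − (61/28)² = 11539/784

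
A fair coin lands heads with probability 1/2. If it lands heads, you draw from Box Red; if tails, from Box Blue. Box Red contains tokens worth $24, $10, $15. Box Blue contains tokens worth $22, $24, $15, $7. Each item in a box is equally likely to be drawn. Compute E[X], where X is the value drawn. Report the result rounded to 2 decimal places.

E[X | Box Red] = (24 + 10 + 15)/3 = 49/3
E[X | Box Blue] = (22 + 24 + 15 + 7)/4 = 17
E[X] = (1/2)·49/3 + (1/2)·17 = 50/3 ≈ 16.67

$16.67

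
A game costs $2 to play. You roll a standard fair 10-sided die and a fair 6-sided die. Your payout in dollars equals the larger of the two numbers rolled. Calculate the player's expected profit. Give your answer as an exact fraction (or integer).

49/12 dollars

Distribution of the larger of the two numbers rolled: 1 w.p. 1/60, 2 w.p. 1/20, 3 w.p. 1/12, 4 w.p. 7/60, 5 w.p. 3/20, 6 w.p. 11/60, …
E[payout] = (1/60)·1 + (1/20)·2 + (1/12)·3 + (7/60)·4 + (3/20)·5 + (11/60)·6 + (1/10)·7 + (1/10)·8 + (1/10)·9 + (1/10)·10 = 73/12
Expected profit = 73/12 − 2 = 49/12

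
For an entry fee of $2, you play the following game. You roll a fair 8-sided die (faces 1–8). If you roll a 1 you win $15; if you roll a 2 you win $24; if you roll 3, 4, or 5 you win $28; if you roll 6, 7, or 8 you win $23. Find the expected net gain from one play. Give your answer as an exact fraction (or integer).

$22

E[payout] = (1/8)·15 + (3/8)·23 + (1/8)·24 + (3/8)·28 = 24
Expected profit = 24 − 2 = 22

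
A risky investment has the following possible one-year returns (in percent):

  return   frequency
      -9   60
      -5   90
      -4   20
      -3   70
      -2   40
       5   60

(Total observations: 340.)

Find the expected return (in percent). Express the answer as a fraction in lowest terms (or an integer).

-53/17

Total = 340, so P(return=-9) = 60/340, etc.
E[X] = (3/17)·(-9) + (9/34)·(-5) + (1/17)·(-4) + (7/34)·(-3) + (2/17)·(-2) + (3/17)·5
     = -53/17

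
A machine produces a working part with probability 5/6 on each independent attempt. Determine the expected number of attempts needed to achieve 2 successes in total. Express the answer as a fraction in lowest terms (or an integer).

12/5

By linearity (sum of 2 independent geometric waits), E[trials] = 2/p = 2/(5/6) = 12/5.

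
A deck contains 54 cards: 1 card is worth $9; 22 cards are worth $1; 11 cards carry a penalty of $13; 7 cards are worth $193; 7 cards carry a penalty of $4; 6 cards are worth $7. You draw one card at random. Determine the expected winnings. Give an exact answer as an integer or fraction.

1253/54 dollars

E[payout] = (1/54)·9 + (22/54)·1 + (11/54)·(-13) + (7/54)·193 + (7/54)·(-4) + (6/54)·7 = 1253/54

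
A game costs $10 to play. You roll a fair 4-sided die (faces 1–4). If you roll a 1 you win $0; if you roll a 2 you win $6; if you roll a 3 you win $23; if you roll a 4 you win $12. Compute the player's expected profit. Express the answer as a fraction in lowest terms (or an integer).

1/4 dollars

E[payout] = (1/4)·0 + (1/4)·6 + (1/4)·12 + (1/4)·23 = 41/4
Expected profit = 41/4 − 10 = 1/4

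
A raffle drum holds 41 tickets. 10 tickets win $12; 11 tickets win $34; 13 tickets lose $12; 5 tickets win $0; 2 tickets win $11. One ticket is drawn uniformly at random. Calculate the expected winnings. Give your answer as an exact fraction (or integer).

E[payout] = (10/41)·12 + (11/41)·34 + (13/41)·(-12) + (5/41)·0 + (2/41)·11 = 360/41

360/41 dollars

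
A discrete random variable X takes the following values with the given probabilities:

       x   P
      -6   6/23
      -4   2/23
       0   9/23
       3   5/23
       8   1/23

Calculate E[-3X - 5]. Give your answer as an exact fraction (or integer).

-52/23

E[-3x-5] = (6/23)·13 + (2/23)·7 + (9/23)·(-5) + (5/23)·(-14) + (1/23)·(-29)
     = -52/23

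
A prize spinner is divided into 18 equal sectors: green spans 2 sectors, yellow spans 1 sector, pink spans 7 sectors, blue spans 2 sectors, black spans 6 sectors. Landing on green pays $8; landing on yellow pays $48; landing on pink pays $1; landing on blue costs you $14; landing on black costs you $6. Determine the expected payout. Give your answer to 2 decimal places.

$0.39

E[payout] = (2/18)·8 + (1/18)·48 + (7/18)·1 + (2/18)·(-14) + (6/18)·(-6) = 7/18
≈ $0.39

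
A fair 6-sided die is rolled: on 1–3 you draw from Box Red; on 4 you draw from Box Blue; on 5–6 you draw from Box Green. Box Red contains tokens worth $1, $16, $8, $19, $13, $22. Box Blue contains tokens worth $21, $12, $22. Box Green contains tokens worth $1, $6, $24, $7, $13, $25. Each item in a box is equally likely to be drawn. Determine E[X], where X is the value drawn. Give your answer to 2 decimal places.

$13.86

E[X | Box Red] = (1 + 16 + 8 + 19 + 13 + 22)/6 = 79/6
E[X | Box Blue] = (21 + 12 + 22)/3 = 55/3
E[X | Box Green] = (1 + 6 + 24 + 7 + 13 + 25)/6 = 38/3
E[X] = (1/2)·79/6 + (1/6)·55/3 + (1/3)·38/3 = 499/36 ≈ 13.86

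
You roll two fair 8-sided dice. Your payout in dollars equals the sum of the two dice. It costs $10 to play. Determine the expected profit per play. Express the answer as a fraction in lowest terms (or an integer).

-$1

Distribution of the sum of the two dice: 2 w.p. 1/64, 3 w.p. 1/32, 4 w.p. 3/64, 5 w.p. 1/16, 6 w.p. 5/64, 7 w.p. 3/32, …
E[payout] = (1/64)·2 + (1/32)·3 + (3/64)·4 + (1/16)·5 + (5/64)·6 + (3/32)·7 + (7/64)·8 + (1/8)·9 + (7/64)·10 + (3/32)·11 + (5/64)·12 + (1/16)·13 + (3/64)·14 + (1/32)·15 + (1/64)·16 = 9
Expected profit = 9 − 10 = -1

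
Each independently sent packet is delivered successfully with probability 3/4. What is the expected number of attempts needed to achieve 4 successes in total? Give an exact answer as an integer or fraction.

By linearity (sum of 4 independent geometric waits), E[trials] = 4/p = 4/(3/4) = 16/3.

16/3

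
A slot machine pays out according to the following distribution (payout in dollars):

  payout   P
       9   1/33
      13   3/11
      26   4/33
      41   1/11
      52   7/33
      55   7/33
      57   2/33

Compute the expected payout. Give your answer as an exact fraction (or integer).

1216/33 dollars

E[X] = (1/33)·9 + (3/11)·13 + (4/33)·26 + (1/11)·41 + (7/33)·52 + (7/33)·55 + (2/33)·57
     = 1216/33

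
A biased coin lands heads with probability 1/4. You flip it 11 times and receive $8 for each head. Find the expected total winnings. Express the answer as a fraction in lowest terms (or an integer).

E[#heads] = 11·1/4 = 11/4 (linearity over flips).
E[winnings] = 8·11/4 = 22.

$22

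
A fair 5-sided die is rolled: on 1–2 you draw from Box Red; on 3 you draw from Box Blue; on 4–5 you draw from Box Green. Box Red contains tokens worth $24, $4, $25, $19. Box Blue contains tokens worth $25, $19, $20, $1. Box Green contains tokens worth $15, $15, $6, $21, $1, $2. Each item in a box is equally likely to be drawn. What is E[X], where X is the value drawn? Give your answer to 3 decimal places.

E[X | Box Red] = (24 + 4 + 25 + 19)/4 = 18
E[X | Box Blue] = (25 + 19 + 20 + 1)/4 = 65/4
E[X | Box Green] = (15 + 15 + 6 + 21 + 1 + 2)/6 = 10
E[X] = (2/5)·18 + (1/5)·65/4 + (2/5)·10 = 289/20 ≈ 14.450

$14.450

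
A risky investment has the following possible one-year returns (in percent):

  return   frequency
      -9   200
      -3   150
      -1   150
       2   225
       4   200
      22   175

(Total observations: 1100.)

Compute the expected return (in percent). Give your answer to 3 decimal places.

Total = 1100, so P(return=-9) = 200/1100, etc.
E[X] = (2/11)·(-9) + (3/22)·(-3) + (3/22)·(-1) + (9/44)·2 + (2/11)·4 + (7/44)·22
     = 27/11 ≈ 2.455

2.455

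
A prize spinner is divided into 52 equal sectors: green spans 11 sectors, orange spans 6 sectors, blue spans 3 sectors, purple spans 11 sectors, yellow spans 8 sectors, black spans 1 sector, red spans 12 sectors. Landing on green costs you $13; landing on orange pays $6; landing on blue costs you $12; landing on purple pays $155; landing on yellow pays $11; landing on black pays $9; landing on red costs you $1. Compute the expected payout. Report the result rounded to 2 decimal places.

$31.67

E[payout] = (11/52)·(-13) + (6/52)·6 + (3/52)·(-12) + (11/52)·155 + (8/52)·11 + (1/52)·9 + (12/52)·(-1) = 1647/52
≈ $31.67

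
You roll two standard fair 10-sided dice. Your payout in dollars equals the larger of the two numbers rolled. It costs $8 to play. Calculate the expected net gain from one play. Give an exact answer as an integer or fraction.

Distribution of the larger of the two numbers rolled: 1 w.p. 1/100, 2 w.p. 3/100, 3 w.p. 1/20, 4 w.p. 7/100, 5 w.p. 9/100, 6 w.p. 11/100, …
E[payout] = (1/100)·1 + (3/100)·2 + (1/20)·3 + (7/100)·4 + (9/100)·5 + (11/100)·6 + (13/100)·7 + (3/20)·8 + (17/100)·9 + (19/100)·10 = 143/20
Expected profit = 143/20 − 8 = -17/20

-17/20 dollars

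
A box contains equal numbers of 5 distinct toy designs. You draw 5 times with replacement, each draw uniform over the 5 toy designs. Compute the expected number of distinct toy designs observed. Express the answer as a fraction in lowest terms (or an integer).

2101/625

Let Xⱼ=1 if type j appears at least once. P(Xⱼ=1) = 1 − ((5−1)/5)^5 = 2101/3125.
E[#distinct] = 5·2101/3125 = 2101/625.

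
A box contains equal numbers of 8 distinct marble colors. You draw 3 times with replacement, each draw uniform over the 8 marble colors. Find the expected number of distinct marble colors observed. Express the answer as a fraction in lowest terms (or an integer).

169/64

Let Xⱼ=1 if type j appears at least once. P(Xⱼ=1) = 1 − ((8−1)/8)^3 = 169/512.
E[#distinct] = 8·169/512 = 169/64.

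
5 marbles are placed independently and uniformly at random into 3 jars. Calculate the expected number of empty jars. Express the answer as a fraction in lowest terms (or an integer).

Let Xⱼ=1 if jar j is empty. P(Xⱼ=1) = ((3-1)/3)^5 = 32/243.
By linearity, E[#empty] = 3·32/243 = 32/81.

32/81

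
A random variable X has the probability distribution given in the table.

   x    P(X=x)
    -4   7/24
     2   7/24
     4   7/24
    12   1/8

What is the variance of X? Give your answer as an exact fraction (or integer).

E[X] = (7/24)·(-4) + (7/24)·2 + (7/24)·4 + (1/8)·12 = 25/12
E[X²] = (7/24)·16 + (7/24)·4 + (7/24)·16 + (1/8)·144 = 57/2
Var(X) = 57/2 − (25/12)² = 3479/144

3479/144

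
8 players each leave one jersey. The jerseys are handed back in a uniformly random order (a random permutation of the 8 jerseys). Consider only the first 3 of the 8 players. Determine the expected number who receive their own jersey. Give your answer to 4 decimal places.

Let Xᵢ = 1 if person i gets their own jersey. For each i, P(Xᵢ=1) = 1/8.
By linearity of expectation, E[X₁+…+X_3] = 3·(1/8) = 3/8.
≈ 0.3750

0.3750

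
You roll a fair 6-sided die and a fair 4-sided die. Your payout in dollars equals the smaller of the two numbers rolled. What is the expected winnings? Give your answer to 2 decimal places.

$2.08

Distribution of the smaller of the two numbers rolled: 1 w.p. 3/8, 2 w.p. 7/24, 3 w.p. 5/24, 4 w.p. 1/8
E[payout] = (3/8)·1 + (7/24)·2 + (5/24)·3 + (1/8)·4 = 25/12
≈ $2.08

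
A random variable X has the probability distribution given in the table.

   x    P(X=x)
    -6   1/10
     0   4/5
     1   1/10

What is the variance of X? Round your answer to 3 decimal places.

E[X] = (1/10)·(-6) + (4/5)·0 + (1/10)·1 = -1/2
E[X²] = (1/10)·36 + (4/5)·0 + (1/10)·1 = 37/10
Var(X) = 37/10 − (-1/2)² = 69/20 ≈ 3.450

3.450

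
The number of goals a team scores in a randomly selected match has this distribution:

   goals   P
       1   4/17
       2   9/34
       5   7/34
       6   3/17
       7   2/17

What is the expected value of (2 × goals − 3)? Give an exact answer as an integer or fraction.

E[2x-3] = (4/17)·(-1) + (9/34)·1 + (7/34)·7 + (3/17)·9 + (2/17)·11
     = 74/17

74/17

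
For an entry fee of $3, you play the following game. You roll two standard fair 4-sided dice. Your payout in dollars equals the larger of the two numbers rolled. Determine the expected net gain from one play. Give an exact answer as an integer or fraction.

1/8 dollars

Distribution of the larger of the two numbers rolled: 1 w.p. 1/16, 2 w.p. 3/16, 3 w.p. 5/16, 4 w.p. 7/16
E[payout] = (1/16)·1 + (3/16)·2 + (5/16)·3 + (7/16)·4 = 25/8
Expected profit = 25/8 − 3 = 1/8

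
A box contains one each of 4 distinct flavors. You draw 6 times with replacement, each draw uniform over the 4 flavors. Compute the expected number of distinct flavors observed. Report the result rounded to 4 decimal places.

3.2881

Let Xⱼ=1 if type j appears at least once. P(Xⱼ=1) = 1 − ((4−1)/4)^6 = 3367/4096.
E[#distinct] = 4·3367/4096 = 3367/1024.
≈ 3.2881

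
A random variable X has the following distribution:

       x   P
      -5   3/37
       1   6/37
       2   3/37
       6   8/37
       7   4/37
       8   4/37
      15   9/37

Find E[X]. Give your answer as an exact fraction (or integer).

E[X] = (3/37)·(-5) + (6/37)·1 + (3/37)·2 + (8/37)·6 + (4/37)·7 + (4/37)·8 + (9/37)·15
     = 240/37

240/37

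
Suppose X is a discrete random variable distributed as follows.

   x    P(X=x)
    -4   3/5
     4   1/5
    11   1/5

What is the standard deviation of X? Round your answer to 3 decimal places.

6.053

E[X] = 3/5, E[X²] = 37
Var(X) = E[X²] − (E[X])² = 37 − 9/25 = 916/25
SD(X) = √(916/25) ≈ 6.053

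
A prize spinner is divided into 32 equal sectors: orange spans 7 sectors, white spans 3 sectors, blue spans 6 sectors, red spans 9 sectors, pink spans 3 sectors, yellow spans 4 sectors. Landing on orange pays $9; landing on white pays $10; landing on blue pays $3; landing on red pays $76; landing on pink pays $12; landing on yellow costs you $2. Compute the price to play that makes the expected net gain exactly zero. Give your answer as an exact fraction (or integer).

E[payout] = (7/32)·9 + (3/32)·10 + (6/32)·3 + (9/32)·76 + (3/32)·12 + (4/32)·(-2) = 823/32
Fair fee = E[payout] = 823/32

823/32 dollars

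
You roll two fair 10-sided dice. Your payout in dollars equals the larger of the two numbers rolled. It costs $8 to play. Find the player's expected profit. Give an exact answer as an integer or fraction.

Distribution of the larger of the two numbers rolled: 1 w.p. 1/100, 2 w.p. 3/100, 3 w.p. 1/20, 4 w.p. 7/100, 5 w.p. 9/100, 6 w.p. 11/100, …
E[payout] = (1/100)·1 + (3/100)·2 + (1/20)·3 + (7/100)·4 + (9/100)·5 + (11/100)·6 + (13/100)·7 + (3/20)·8 + (17/100)·9 + (19/100)·10 = 143/20
Expected profit = 143/20 − 8 = -17/20

-17/20 dollars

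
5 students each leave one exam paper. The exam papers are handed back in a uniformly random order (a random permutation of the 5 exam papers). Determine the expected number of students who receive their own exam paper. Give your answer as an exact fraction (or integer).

Let Xᵢ = 1 if person i gets their own exam paper. For each i, P(Xᵢ=1) = 1/5.
By linearity of expectation, E[X₁+…+X_5] = 5·(1/5) = 1.

1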